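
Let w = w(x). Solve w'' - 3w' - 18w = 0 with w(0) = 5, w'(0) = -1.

w = 14*exp(6*x)/9 + 31*exp(-3*x)/9

Characteristic equation r² - 3r - 18 = 0 factors as (r + 3)(r - 6) = 0, so r = -3, 6.
Hence w_h = C1*exp(-3*x) + C2*exp(6*x).
Apply the initial conditions: w(0) = C1 + C2 = 5 and w'(0) = -3*C1 + 6*C2 = -1. Solving gives C1 = 31/9, C2 = 14/9.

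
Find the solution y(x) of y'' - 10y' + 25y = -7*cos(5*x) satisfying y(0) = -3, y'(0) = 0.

Characteristic equation r² - 10r + 25 = 0 has discriminant (-10)² - 4·(25) = 0, so r = 5 is a repeated root.
Hence y_h = (C1 + C2*x)*exp(5*x).
Try y_p = A*cos(5*x) + B*sin(5*x). Substituting and equating the coefficients of cos(5x) and sin(5x) gives A = 0, B = 7/50, so y_p = 7*sin(5*x)/50.
General solution: y = 7*sin(5*x)/50 + C1*exp(5*x) + C2*x*exp(5*x).
Apply the initial conditions: y(0) = C1 = -3 and y'(0) = 7/10 + C2 + 5*C1 = 0. Solving gives C1 = -3, C2 = 143/10.

y = -3*exp(5*x) + 7*sin(5*x)/50 + 143*x*exp(5*x)/10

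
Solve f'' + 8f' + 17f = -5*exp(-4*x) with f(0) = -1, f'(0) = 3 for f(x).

Characteristic equation r² + 8r + 17 = 0 has discriminant (8)² - 4·(17) = -4 < 0, so r = -4 ± i.
Hence f_h = C1*cos(x)*exp(-4*x) + C2*exp(-4*x)*sin(x).
Try f_p = A*exp(-4*x). Substituting into the equation and dividing by exp(-4*x) gives A = -5, so f_p = -5*exp(-4*x).
General solution: f = -5*exp(-4*x) + C1*cos(x)*exp(-4*x) + C2*exp(-4*x)*sin(x).
Apply the initial conditions: f(0) = -5 + C1 = -1 and f'(0) = 20 + C2 - 4*C1 = 3. Solving gives C1 = 4, C2 = -1.

f = -5*exp(-4*x) - exp(-4*x)*sin(x) + 4*cos(x)*exp(-4*x)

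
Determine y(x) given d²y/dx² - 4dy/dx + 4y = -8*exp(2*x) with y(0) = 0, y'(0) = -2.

Characteristic equation r² - 4r + 4 = 0 has discriminant (-4)² - 4·(4) = 0, so r = 2 is a repeated root.
Hence y_h = (C1 + C2*x)*exp(2*x).
Since exp(2*x) solves the homogeneous equation (r = 2 is a root of multiplicity 2), multiply the trial by x^2. Try y_p = A*x^2*exp(2*x). Substituting into the equation and dividing by exp(2*x) gives A = -4, so y_p = -4*x^2*exp(2*x).
General solution: y = C1*exp(2*x) - 4*x^2*exp(2*x) + C2*x*exp(2*x).
Apply the initial conditions: y(0) = C1 = 0 and y'(0) = C2 + 2*C1 = -2. Solving gives C1 = 0, C2 = -2.

y = -4*x**2*exp(2*x) - 2*x*exp(2*x)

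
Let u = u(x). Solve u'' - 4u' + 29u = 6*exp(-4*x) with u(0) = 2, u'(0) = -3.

u = 6*exp(-4*x)/61 - 391*exp(2*x)*sin(5*x)/305 + 116*cos(5*x)*exp(2*x)/61

Characteristic equation r² - 4r + 29 = 0 has discriminant (-4)² - 4·(29) = -100 < 0, so r = 2 ± 5i.
Hence u_h = C1*cos(5*x)*exp(2*x) + C2*exp(2*x)*sin(5*x).
Try u_p = A*exp(-4*x). Substituting into the equation and dividing by exp(-4*x) gives A = 6/61, so u_p = 6*exp(-4*x)/61.
General solution: u = 6*exp(-4*x)/61 + C1*cos(5*x)*exp(2*x) + C2*exp(2*x)*sin(5*x).
Apply the initial conditions: u(0) = 6/61 + C1 = 2 and u'(0) = -24/61 + 2*C1 + 5*C2 = -3. Solving gives C1 = 116/61, C2 = -391/305.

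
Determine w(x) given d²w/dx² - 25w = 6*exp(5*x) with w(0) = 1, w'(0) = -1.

Characteristic equation r² - 25 = 0 factors as (r - 5)(r + 5) = 0, so r = 5, -5.
Hence w_h = C1*exp(5*x) + C2*exp(-5*x).
Since exp(5*x) solves the homogeneous equation (r = 5 is a root of multiplicity 1), multiply the trial by x. Try w_p = A*x*exp(5*x). Substituting into the equation and dividing by exp(5*x) gives A = 3/5, so w_p = 3*x*exp(5*x)/5.
General solution: w = C1*exp(5*x) + C2*exp(-5*x) + 3*x*exp(5*x)/5.
Apply the initial conditions: w(0) = C1 + C2 = 1 and w'(0) = 3/5 - 5*C2 + 5*C1 = -1. Solving gives C1 = 17/50, C2 = 33/50.

w = 17*exp(5*x)/50 + 33*exp(-5*x)/50 + 3*x*exp(5*x)/5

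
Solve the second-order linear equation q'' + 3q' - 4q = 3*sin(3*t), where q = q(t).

Characteristic equation r² + 3r - 4 = 0 factors as (r + 4)(r - 1) = 0, so r = -4, 1.
Hence q_h = C1*exp(-4*t) + C2*exp(t).
Try q_p = A*cos(3*t) + B*sin(3*t). Substituting and equating the coefficients of cos(3t) and sin(3t) gives A = -27/250, B = -39/250, so q_p = -39*sin(3*t)/250 - 27*cos(3*t)/250.

q = -39*sin(3*t)/250 - 27*cos(3*t)/250 + C1*exp(-4*t) + C2*exp(t)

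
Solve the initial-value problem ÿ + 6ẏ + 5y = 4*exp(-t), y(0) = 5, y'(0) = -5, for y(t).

Characteristic equation r² + 6r + 5 = 0 factors as (r + 5)(r + 1) = 0, so r = -5, -1.
Hence y_h = C1*exp(-5*t) + C2*exp(-t).
Since exp(-t) solves the homogeneous equation (r = -1 is a root of multiplicity 1), multiply the trial by t. Try y_p = A*t*exp(-t). Substituting into the equation and dividing by exp(-t) gives A = 1, so y_p = t*exp(-t).
General solution: y = C1*exp(-5*t) + C2*exp(-t) + t*exp(-t).
Apply the initial conditions: y(0) = C1 + C2 = 5 and y'(0) = 1 - C2 - 5*C1 = -5. Solving gives C1 = 1/4, C2 = 19/4.

y = exp(-5*t)/4 + 19*exp(-t)/4 + t*exp(-t)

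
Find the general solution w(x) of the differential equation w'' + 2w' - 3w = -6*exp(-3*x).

Characteristic equation r² + 2r - 3 = 0 factors as (r - 1)(r + 3) = 0, so r = 1, -3.
Hence w_h = C1*exp(x) + C2*exp(-3*x).
Since exp(-3*x) solves the homogeneous equation (r = -3 is a root of multiplicity 1), multiply the trial by x. Try w_p = A*x*exp(-3*x). Substituting into the equation and dividing by exp(-3*x) gives A = 3/2, so w_p = 3*x*exp(-3*x)/2.

w = C1*exp(x) + C2*exp(-3*x) + 3*x*exp(-3*x)/2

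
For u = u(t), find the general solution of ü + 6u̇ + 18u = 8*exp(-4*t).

u = 4*exp(-4*t)/5 + C1*cos(3*t)*exp(-3*t) + C2*exp(-3*t)*sin(3*t)

Characteristic equation r² + 6r + 18 = 0 has discriminant (6)² - 4·(18) = -36 < 0, so r = -3 ± 3i.
Hence u_h = C1*cos(3*t)*exp(-3*t) + C2*exp(-3*t)*sin(3*t).
Try u_p = A*exp(-4*t). Substituting into the equation and dividing by exp(-4*t) gives A = 4/5, so u_p = 4*exp(-4*t)/5.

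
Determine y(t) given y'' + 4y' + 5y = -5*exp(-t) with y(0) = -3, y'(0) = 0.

y = -5*exp(-t)/2 - 7*exp(-2*t)*sin(t)/2 - cos(t)*exp(-2*t)/2

Characteristic equation r² + 4r + 5 = 0 has discriminant (4)² - 4·(5) = -4 < 0, so r = -2 ± i.
Hence y_h = C1*cos(t)*exp(-2*t) + C2*exp(-2*t)*sin(t).
Try y_p = A*exp(-t). Substituting into the equation and dividing by exp(-t) gives A = -5/2, so y_p = -5*exp(-t)/2.
General solution: y = -5*exp(-t)/2 + C1*cos(t)*exp(-2*t) + C2*exp(-2*t)*sin(t).
Apply the initial conditions: y(0) = -5/2 + C1 = -3 and y'(0) = 5/2 + C2 - 2*C1 = 0. Solving gives C1 = -1/2, C2 = -7/2.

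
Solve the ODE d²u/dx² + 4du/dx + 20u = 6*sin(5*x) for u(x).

u = -24*cos(5*x)/85 - 6*sin(5*x)/85 + C1*cos(4*x)*exp(-2*x) + C2*exp(-2*x)*sin(4*x)

Characteristic equation r² + 4r + 20 = 0 has discriminant (4)² - 4·(20) = -64 < 0, so r = -2 ± 4i.
Hence u_h = C1*cos(4*x)*exp(-2*x) + C2*exp(-2*x)*sin(4*x).
Try u_p = A*cos(5*x) + B*sin(5*x). Substituting and equating the coefficients of cos(5x) and sin(5x) gives A = -24/85, B = -6/85, so u_p = -24*cos(5*x)/85 - 6*sin(5*x)/85.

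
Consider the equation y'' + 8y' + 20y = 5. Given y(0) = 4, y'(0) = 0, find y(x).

y = 1/4 + 15*exp(-4*x)*sin(2*x)/2 + 15*cos(2*x)*exp(-4*x)/4

Characteristic equation r² + 8r + 20 = 0 has discriminant (8)² - 4·(20) = -16 < 0, so r = -4 ± 2i.
Hence y_h = C1*cos(2*x)*exp(-4*x) + C2*exp(-4*x)*sin(2*x).
For the particular solution try y_p = A0. Substituting and matching coefficients of each power of x gives A0 = 1/4, so y_p = 1/4.
General solution: y = 1/4 + C1*cos(2*x)*exp(-4*x) + C2*exp(-4*x)*sin(2*x).
Apply the initial conditions: y(0) = 1/4 + C1 = 4 and y'(0) = -4*C1 + 2*C2 = 0. Solving gives C1 = 15/4, C2 = 15/2.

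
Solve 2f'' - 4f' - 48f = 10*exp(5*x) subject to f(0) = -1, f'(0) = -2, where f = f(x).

Divide through by 2: f'' - 2f' - 24f = 5*exp(5*x).
Characteristic equation r² - 2r - 24 = 0 factors as (r + 4)(r - 6) = 0, so r = -4, 6.
Hence f_h = C1*exp(-4*x) + C2*exp(6*x).
Try f_p = A*exp(5*x). Substituting into the equation and dividing by exp(5*x) gives A = -5/9, so f_p = -5*exp(5*x)/9.
General solution: f = -5*exp(5*x)/9 + C1*exp(-4*x) + C2*exp(6*x).
Apply the initial conditions: f(0) = -5/9 + C1 + C2 = -1 and f'(0) = -25/9 - 4*C1 + 6*C2 = -2. Solving gives C1 = -31/90, C2 = -1/10.

f = -31*exp(-4*x)/90 - 5*exp(5*x)/9 - exp(6*x)/10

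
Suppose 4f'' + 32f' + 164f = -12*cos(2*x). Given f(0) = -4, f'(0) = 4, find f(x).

f = -111*cos(2*x)/1625 - 48*sin(2*x)/1625 - 6389*cos(5*x)*exp(-4*x)/1625 - 3792*exp(-4*x)*sin(5*x)/1625

Divide through by 4: f'' + 8f' + 41f = -3*cos(2*x).
Characteristic equation r² + 8r + 41 = 0 has discriminant (8)² - 4·(41) = -100 < 0, so r = -4 ± 5i.
Hence f_h = C1*cos(5*x)*exp(-4*x) + C2*exp(-4*x)*sin(5*x).
Try f_p = A*cos(2*x) + B*sin(2*x). Substituting and equating the coefficients of cos(2x) and sin(2x) gives A = -111/1625, B = -48/1625, so f_p = -111*cos(2*x)/1625 - 48*sin(2*x)/1625.
General solution: f = -111*cos(2*x)/1625 - 48*sin(2*x)/1625 + C1*cos(5*x)*exp(-4*x) + C2*exp(-4*x)*sin(5*x).
Apply the initial conditions: f(0) = -111/1625 + C1 = -4 and f'(0) = -96/1625 - 4*C1 + 5*C2 = 4. Solving gives C1 = -6389/1625, C2 = -3792/1625.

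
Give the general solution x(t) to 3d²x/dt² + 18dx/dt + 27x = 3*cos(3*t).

x = sin(3*t)/18 + C1*exp(-3*t) + C2*t*exp(-3*t)

Divide through by 3: x'' + 6x' + 9x = cos(3*t).
Characteristic equation r² + 6r + 9 = 0 has discriminant (6)² - 4·(9) = 0, so r = -3 is a repeated root.
Hence x_h = (C1 + C2*t)*exp(-3*t).
Try x_p = A*cos(3*t) + B*sin(3*t). Substituting and equating the coefficients of cos(3t) and sin(3t) gives A = 0, B = 1/18, so x_p = sin(3*t)/18.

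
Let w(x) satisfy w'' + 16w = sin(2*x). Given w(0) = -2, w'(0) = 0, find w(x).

w = -2*cos(4*x) - sin(4*x)/24 + sin(2*x)/12

Characteristic equation r² + 16 = 0 has discriminant (0)² - 4·(16) = -64 < 0, so r = ± 4i.
Hence w_h = C1*cos(4*x) + C2*sin(4*x).
Try w_p = A*cos(2*x) + B*sin(2*x). Substituting and equating the coefficients of cos(2x) and sin(2x) gives A = 0, B = 1/12, so w_p = sin(2*x)/12.
General solution: w = sin(2*x)/12 + C1*cos(4*x) + C2*sin(4*x).
Apply the initial conditions: w(0) = C1 = -2 and w'(0) = 1/6 + 4*C2 = 0. Solving gives C1 = -2, C2 = -1/24.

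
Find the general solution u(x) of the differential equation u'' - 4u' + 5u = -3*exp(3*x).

Characteristic equation r² - 4r + 5 = 0 has discriminant (-4)² - 4·(5) = -4 < 0, so r = 2 ± i.
Hence u_h = C1*cos(x)*exp(2*x) + C2*exp(2*x)*sin(x).
Try u_p = A*exp(3*x). Substituting into the equation and dividing by exp(3*x) gives A = -3/2, so u_p = -3*exp(3*x)/2.

u = -3*exp(3*x)/2 + C1*cos(x)*exp(2*x) + C2*exp(2*x)*sin(x)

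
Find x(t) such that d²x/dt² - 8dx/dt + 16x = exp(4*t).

x = C1*exp(4*t) + t**2*exp(4*t)/2 + C2*t*exp(4*t)

Characteristic equation r² - 8r + 16 = 0 has discriminant (-8)² - 4·(16) = 0, so r = 4 is a repeated root.
Hence x_h = (C1 + C2*t)*exp(4*t).
Since exp(4*t) solves the homogeneous equation (r = 4 is a root of multiplicity 2), multiply the trial by t^2. Try x_p = A*t^2*exp(4*t). Substituting into the equation and dividing by exp(4*t) gives A = 1/2, so x_p = t^2*exp(4*t)/2.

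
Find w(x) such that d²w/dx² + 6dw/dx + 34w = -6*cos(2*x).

w = -5*cos(2*x)/29 - 2*sin(2*x)/29 + C1*cos(5*x)*exp(-3*x) + C2*exp(-3*x)*sin(5*x)

Characteristic equation r² + 6r + 34 = 0 has discriminant (6)² - 4·(34) = -100 < 0, so r = -3 ± 5i.
Hence w_h = C1*cos(5*x)*exp(-3*x) + C2*exp(-3*x)*sin(5*x).
Try w_p = A*cos(2*x) + B*sin(2*x). Substituting and equating the coefficients of cos(2x) and sin(2x) gives A = -5/29, B = -2/29, so w_p = -5*cos(2*x)/29 - 2*sin(2*x)/29.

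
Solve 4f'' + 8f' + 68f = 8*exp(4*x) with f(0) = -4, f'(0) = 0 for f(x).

f = 2*exp(4*x)/41 - 166*cos(4*x)*exp(-x)/41 - 87*exp(-x)*sin(4*x)/82

Divide through by 4: f'' + 2f' + 17f = 2*exp(4*x).
Characteristic equation r² + 2r + 17 = 0 has discriminant (2)² - 4·(17) = -64 < 0, so r = -1 ± 4i.
Hence f_h = C1*cos(4*x)*exp(-x) + C2*exp(-x)*sin(4*x).
Try f_p = A*exp(4*x). Substituting into the equation and dividing by exp(4*x) gives A = 2/41, so f_p = 2*exp(4*x)/41.
General solution: f = 2*exp(4*x)/41 + C1*cos(4*x)*exp(-x) + C2*exp(-x)*sin(4*x).
Apply the initial conditions: f(0) = 2/41 + C1 = -4 and f'(0) = 8/41 - C1 + 4*C2 = 0. Solving gives C1 = -166/41, C2 = -87/82.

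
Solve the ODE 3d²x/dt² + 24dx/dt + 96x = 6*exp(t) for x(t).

x = 2*exp(t)/41 + C1*cos(4*t)*exp(-4*t) + C2*exp(-4*t)*sin(4*t)

Divide through by 3: x'' + 8x' + 32x = 2*exp(t).
Characteristic equation r² + 8r + 32 = 0 has discriminant (8)² - 4·(32) = -64 < 0, so r = -4 ± 4i.
Hence x_h = C1*cos(4*t)*exp(-4*t) + C2*exp(-4*t)*sin(4*t).
Try x_p = A*exp(t). Substituting into the equation and dividing by exp(t) gives A = 2/41, so x_p = 2*exp(t)/41.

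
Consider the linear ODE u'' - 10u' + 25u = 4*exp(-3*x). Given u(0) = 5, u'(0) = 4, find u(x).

Characteristic equation r² - 10r + 25 = 0 has discriminant (-10)² - 4·(25) = 0, so r = 5 is a repeated root.
Hence u_h = (C1 + C2*x)*exp(5*x).
Try u_p = A*exp(-3*x). Substituting into the equation and dividing by exp(-3*x) gives A = 1/16, so u_p = exp(-3*x)/16.
General solution: u = exp(-3*x)/16 + C1*exp(5*x) + C2*x*exp(5*x).
Apply the initial conditions: u(0) = 1/16 + C1 = 5 and u'(0) = -3/16 + C2 + 5*C1 = 4. Solving gives C1 = 79/16, C2 = -41/2.

u = exp(-3*x)/16 + 79*exp(5*x)/16 - 41*x*exp(5*x)/2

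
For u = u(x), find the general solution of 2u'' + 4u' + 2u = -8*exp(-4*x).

u = -4*exp(-4*x)/9 + C1*exp(-x) + C2*x*exp(-x)

Divide through by 2: u'' + 2u' + u = -4*exp(-4*x).
Characteristic equation r² + 2r + 1 = 0 has discriminant (2)² - 4·(1) = 0, so r = -1 is a repeated root.
Hence u_h = (C1 + C2*x)*exp(-x).
Try u_p = A*exp(-4*x). Substituting into the equation and dividing by exp(-4*x) gives A = -4/9, so u_p = -4*exp(-4*x)/9.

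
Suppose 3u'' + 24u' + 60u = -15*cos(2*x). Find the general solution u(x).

Divide through by 3: u'' + 8u' + 20u = -5*cos(2*x).
Characteristic equation r² + 8r + 20 = 0 has discriminant (8)² - 4·(20) = -16 < 0, so r = -4 ± 2i.
Hence u_h = C1*cos(2*x)*exp(-4*x) + C2*exp(-4*x)*sin(2*x).
Try u_p = A*cos(2*x) + B*sin(2*x). Substituting and equating the coefficients of cos(2x) and sin(2x) gives A = -5/32, B = -5/32, so u_p = -5*cos(2*x)/32 - 5*sin(2*x)/32.

u = -5*cos(2*x)/32 - 5*sin(2*x)/32 + C1*cos(2*x)*exp(-4*x) + C2*exp(-4*x)*sin(2*x)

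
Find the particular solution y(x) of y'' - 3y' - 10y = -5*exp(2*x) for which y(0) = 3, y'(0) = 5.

y = 4*exp(5*x)/3 + 5*exp(-2*x)/4 + 5*exp(2*x)/12

Characteristic equation r² - 3r - 10 = 0 factors as (r + 2)(r - 5) = 0, so r = -2, 5.
Hence y_h = C1*exp(-2*x) + C2*exp(5*x).
Try y_p = A*exp(2*x). Substituting into the equation and dividing by exp(2*x) gives A = 5/12, so y_p = 5*exp(2*x)/12.
General solution: y = 5*exp(2*x)/12 + C1*exp(-2*x) + C2*exp(5*x).
Apply the initial conditions: y(0) = 5/12 + C1 + C2 = 3 and y'(0) = 5/6 - 2*C1 + 5*C2 = 5. Solving gives C1 = 5/4, C2 = 4/3.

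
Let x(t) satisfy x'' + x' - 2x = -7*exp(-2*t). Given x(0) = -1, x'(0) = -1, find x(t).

x = -16*exp(t)/9 + 7*exp(-2*t)/9 + 7*t*exp(-2*t)/3

Characteristic equation r² + r - 2 = 0 factors as (r - 1)(r + 2) = 0, so r = 1, -2.
Hence x_h = C1*exp(t) + C2*exp(-2*t).
Since exp(-2*t) solves the homogeneous equation (r = -2 is a root of multiplicity 1), multiply the trial by t. Try x_p = A*t*exp(-2*t). Substituting into the equation and dividing by exp(-2*t) gives A = 7/3, so x_p = 7*t*exp(-2*t)/3.
General solution: x = C1*exp(t) + C2*exp(-2*t) + 7*t*exp(-2*t)/3.
Apply the initial conditions: x(0) = C1 + C2 = -1 and x'(0) = 7/3 + C1 - 2*C2 = -1. Solving gives C1 = -16/9, C2 = 7/9.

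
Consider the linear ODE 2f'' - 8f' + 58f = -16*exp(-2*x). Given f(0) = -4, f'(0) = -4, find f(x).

Divide through by 2: f'' - 4f' + 29f = -8*exp(-2*x).
Characteristic equation r² - 4r + 29 = 0 has discriminant (-4)² - 4·(29) = -100 < 0, so r = 2 ± 5i.
Hence f_h = C1*cos(5*x)*exp(2*x) + C2*exp(2*x)*sin(5*x).
Try f_p = A*exp(-2*x). Substituting into the equation and dividing by exp(-2*x) gives A = -8/41, so f_p = -8*exp(-2*x)/41.
General solution: f = -8*exp(-2*x)/41 + C1*cos(5*x)*exp(2*x) + C2*exp(2*x)*sin(5*x).
Apply the initial conditions: f(0) = -8/41 + C1 = -4 and f'(0) = 16/41 + 2*C1 + 5*C2 = -4. Solving gives C1 = -156/41, C2 = 132/205.

f = -8*exp(-2*x)/41 - 156*cos(5*x)*exp(2*x)/41 + 132*exp(2*x)*sin(5*x)/205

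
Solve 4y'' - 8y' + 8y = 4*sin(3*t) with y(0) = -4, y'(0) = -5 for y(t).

Divide through by 4: y'' - 2y' + 2y = sin(3*t).
Characteristic equation r² - 2r + 2 = 0 has discriminant (-2)² - 4·(2) = -4 < 0, so r = 1 ± i.
Hence y_h = C1*cos(t)*exp(t) + C2*exp(t)*sin(t).
Try y_p = A*cos(3*t) + B*sin(3*t). Substituting and equating the coefficients of cos(3t) and sin(3t) gives A = 6/85, B = -7/85, so y_p = -7*sin(3*t)/85 + 6*cos(3*t)/85.
General solution: y = -7*sin(3*t)/85 + 6*cos(3*t)/85 + C1*cos(t)*exp(t) + C2*exp(t)*sin(t).
Apply the initial conditions: y(0) = 6/85 + C1 = -4 and y'(0) = -21/85 + C1 + C2 = -5. Solving gives C1 = -346/85, C2 = -58/85.

y = -7*sin(3*t)/85 + 6*cos(3*t)/85 - 346*cos(t)*exp(t)/85 - 58*exp(t)*sin(t)/85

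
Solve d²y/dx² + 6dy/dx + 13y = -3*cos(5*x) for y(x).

Characteristic equation r² + 6r + 13 = 0 has discriminant (6)² - 4·(13) = -16 < 0, so r = -3 ± 2i.
Hence y_h = C1*cos(2*x)*exp(-3*x) + C2*exp(-3*x)*sin(2*x).
Try y_p = A*cos(5*x) + B*sin(5*x). Substituting and equating the coefficients of cos(5x) and sin(5x) gives A = 1/29, B = -5/58, so y_p = -5*sin(5*x)/58 + cos(5*x)/29.

y = -5*sin(5*x)/58 + cos(5*x)/29 + C1*cos(2*x)*exp(-3*x) + C2*exp(-3*x)*sin(2*x)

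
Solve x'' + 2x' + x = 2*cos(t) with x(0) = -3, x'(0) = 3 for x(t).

Characteristic equation r² + 2r + 1 = 0 has discriminant (2)² - 4·(1) = 0, so r = -1 is a repeated root.
Hence x_h = (C1 + C2*t)*exp(-t).
Try x_p = A*cos(t) + B*sin(t). Substituting and equating the coefficients of cos(t) and sin(t) gives A = 0, B = 1, so x_p = sin(t).
General solution: x = C1*exp(-t) + C2*t*exp(-t) + sin(t).
Apply the initial conditions: x(0) = C1 = -3 and x'(0) = 1 + C2 - C1 = 3. Solving gives C1 = -3, C2 = -1.

x = -3*exp(-t) - t*exp(-t) + sin(t)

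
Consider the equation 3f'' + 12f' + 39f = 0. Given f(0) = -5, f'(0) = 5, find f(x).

Divide through by 3: f'' + 4f' + 13f = 0.
Characteristic equation r² + 4r + 13 = 0 has discriminant (4)² - 4·(13) = -36 < 0, so r = -2 ± 3i.
Hence f_h = C1*cos(3*x)*exp(-2*x) + C2*exp(-2*x)*sin(3*x).
Apply the initial conditions: f(0) = C1 = -5 and f'(0) = -2*C1 + 3*C2 = 5. Solving gives C1 = -5, C2 = -5/3.

f = -5*cos(3*x)*exp(-2*x) - 5*exp(-2*x)*sin(3*x)/3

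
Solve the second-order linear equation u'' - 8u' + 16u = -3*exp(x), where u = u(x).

u = -exp(x)/3 + C1*exp(4*x) + C2*x*exp(4*x)

Characteristic equation r² - 8r + 16 = 0 has discriminant (-8)² - 4·(16) = 0, so r = 4 is a repeated root.
Hence u_h = (C1 + C2*x)*exp(4*x).
Try u_p = A*exp(x). Substituting into the equation and dividing by exp(x) gives A = -1/3, so u_p = -exp(x)/3.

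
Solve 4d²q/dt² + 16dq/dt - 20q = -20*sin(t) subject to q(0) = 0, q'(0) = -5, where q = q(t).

q = -5*exp(t)/4 + 5*cos(t)/13 + 15*sin(t)/26 + 45*exp(-5*t)/52

Divide through by 4: q'' + 4q' - 5q = -5*sin(t).
Characteristic equation r² + 4r - 5 = 0 factors as (r - 1)(r + 5) = 0, so r = 1, -5.
Hence q_h = C1*exp(t) + C2*exp(-5*t).
Try q_p = A*cos(t) + B*sin(t). Substituting and equating the coefficients of cos(t) and sin(t) gives A = 5/13, B = 15/26, so q_p = 5*cos(t)/13 + 15*sin(t)/26.
General solution: q = 5*cos(t)/13 + 15*sin(t)/26 + C1*exp(t) + C2*exp(-5*t).
Apply the initial conditions: q(0) = 5/13 + C1 + C2 = 0 and q'(0) = 15/26 + C1 - 5*C2 = -5. Solving gives C1 = -5/4, C2 = 45/52.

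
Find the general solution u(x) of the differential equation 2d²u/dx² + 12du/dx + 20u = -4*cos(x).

Divide through by 2: u'' + 6u' + 10u = -2*cos(x).
Characteristic equation r² + 6r + 10 = 0 has discriminant (6)² - 4·(10) = -4 < 0, so r = -3 ± i.
Hence u_h = C1*cos(x)*exp(-3*x) + C2*exp(-3*x)*sin(x).
Try u_p = A*cos(x) + B*sin(x). Substituting and equating the coefficients of cos(x) and sin(x) gives A = -2/13, B = -4/39, so u_p = -4*sin(x)/39 - 2*cos(x)/13.

u = -4*sin(x)/39 - 2*cos(x)/13 + C1*cos(x)*exp(-3*x) + C2*exp(-3*x)*sin(x)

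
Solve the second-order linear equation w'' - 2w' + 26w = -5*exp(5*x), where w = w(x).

w = -5*exp(5*x)/41 + C1*cos(5*x)*exp(x) + C2*exp(x)*sin(5*x)

Characteristic equation r² - 2r + 26 = 0 has discriminant (-2)² - 4·(26) = -100 < 0, so r = 1 ± 5i.
Hence w_h = C1*cos(5*x)*exp(x) + C2*exp(x)*sin(5*x).
Try w_p = A*exp(5*x). Substituting into the equation and dividing by exp(5*x) gives A = -5/41, so w_p = -5*exp(5*x)/41.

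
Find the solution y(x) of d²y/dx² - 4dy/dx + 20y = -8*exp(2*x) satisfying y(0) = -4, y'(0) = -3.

y = -exp(2*x)/2 - 7*cos(4*x)*exp(2*x)/2 + 5*exp(2*x)*sin(4*x)/4

Characteristic equation r² - 4r + 20 = 0 has discriminant (-4)² - 4·(20) = -64 < 0, so r = 2 ± 4i.
Hence y_h = C1*cos(4*x)*exp(2*x) + C2*exp(2*x)*sin(4*x).
Try y_p = A*exp(2*x). Substituting into the equation and dividing by exp(2*x) gives A = -1/2, so y_p = -exp(2*x)/2.
General solution: y = -exp(2*x)/2 + C1*cos(4*x)*exp(2*x) + C2*exp(2*x)*sin(4*x).
Apply the initial conditions: y(0) = -1/2 + C1 = -4 and y'(0) = -1 + 2*C1 + 4*C2 = -3. Solving gives C1 = -7/2, C2 = 5/4.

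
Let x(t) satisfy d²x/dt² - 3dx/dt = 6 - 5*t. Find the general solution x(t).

Characteristic equation r² - 3r = 0 factors as (r - 3)r = 0, so r = 3, 0.
Hence x_h = C1*exp(3*t) + C2.
Since 0 is a characteristic root (multiplicity 1), multiply the polynomial trial by t: try x_p = t*(A0 + A1*t). Substituting and matching coefficients of each power of t gives A0 = -13/9, A1 = 5/6, so x_p = -13*t/9 + 5*t^2/6.

x = C2 - 13*t/9 + 5*t**2/6 + C1*exp(3*t)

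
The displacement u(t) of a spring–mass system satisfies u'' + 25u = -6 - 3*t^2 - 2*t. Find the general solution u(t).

Characteristic equation r² + 25 = 0 has discriminant (0)² - 4·(25) = -100 < 0, so r = ± 5i.
Hence u_h = C1*cos(5*t) + C2*sin(5*t).
For the particular solution try u_p = A0 + A1*t + A2*t^2. Substituting and matching coefficients of each power of t gives A0 = -144/625, A1 = -2/25, A2 = -3/25, so u_p = -144/625 - 3*t^2/25 - 2*t/25.

u = -144/625 - 3*t**2/25 - 2*t/25 + C1*cos(5*t) + C2*sin(5*t)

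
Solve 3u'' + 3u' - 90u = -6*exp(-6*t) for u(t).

u = C1*exp(5*t) + C2*exp(-6*t) + 2*t*exp(-6*t)/11

Divide through by 3: u'' + u' - 30u = -2*exp(-6*t).
Characteristic equation r² + r - 30 = 0 factors as (r - 5)(r + 6) = 0, so r = 5, -6.
Hence u_h = C1*exp(5*t) + C2*exp(-6*t).
Since exp(-6*t) solves the homogeneous equation (r = -6 is a root of multiplicity 1), multiply the trial by t. Try u_p = A*t*exp(-6*t). Substituting into the equation and dividing by exp(-6*t) gives A = 2/11, so u_p = 2*t*exp(-6*t)/11.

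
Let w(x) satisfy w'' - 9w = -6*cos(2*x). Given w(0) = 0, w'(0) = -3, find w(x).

w = -19*exp(3*x)/26 + 6*cos(2*x)/13 + 7*exp(-3*x)/26

Characteristic equation r² - 9 = 0 factors as (r + 3)(r - 3) = 0, so r = -3, 3.
Hence w_h = C1*exp(-3*x) + C2*exp(3*x).
Try w_p = A*cos(2*x) + B*sin(2*x). Substituting and equating the coefficients of cos(2x) and sin(2x) gives A = 6/13, B = 0, so w_p = 6*cos(2*x)/13.
General solution: w = 6*cos(2*x)/13 + C1*exp(-3*x) + C2*exp(3*x).
Apply the initial conditions: w(0) = 6/13 + C1 + C2 = 0 and w'(0) = -3*C1 + 3*C2 = -3. Solving gives C1 = 7/26, C2 = -19/26.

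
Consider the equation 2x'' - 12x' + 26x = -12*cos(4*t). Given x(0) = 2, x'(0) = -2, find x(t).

Divide through by 2: x'' - 6x' + 13x = -6*cos(4*t).
Characteristic equation r² - 6r + 13 = 0 has discriminant (-6)² - 4·(13) = -16 < 0, so r = 3 ± 2i.
Hence x_h = C1*cos(2*t)*exp(3*t) + C2*exp(3*t)*sin(2*t).
Try x_p = A*cos(4*t) + B*sin(4*t). Substituting and equating the coefficients of cos(4t) and sin(4t) gives A = 2/65, B = 16/65, so x_p = 2*cos(4*t)/65 + 16*sin(4*t)/65.
General solution: x = 2*cos(4*t)/65 + 16*sin(4*t)/65 + C1*cos(2*t)*exp(3*t) + C2*exp(3*t)*sin(2*t).
Apply the initial conditions: x(0) = 2/65 + C1 = 2 and x'(0) = 64/65 + 2*C2 + 3*C1 = -2. Solving gives C1 = 128/65, C2 = -289/65.

x = 2*cos(4*t)/65 + 16*sin(4*t)/65 - 289*exp(3*t)*sin(2*t)/65 + 128*cos(2*t)*exp(3*t)/65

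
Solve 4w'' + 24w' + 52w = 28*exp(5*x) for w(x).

Divide through by 4: w'' + 6w' + 13w = 7*exp(5*x).
Characteristic equation r² + 6r + 13 = 0 has discriminant (6)² - 4·(13) = -16 < 0, so r = -3 ± 2i.
Hence w_h = C1*cos(2*x)*exp(-3*x) + C2*exp(-3*x)*sin(2*x).
Try w_p = A*exp(5*x). Substituting into the equation and dividing by exp(5*x) gives A = 7/68, so w_p = 7*exp(5*x)/68.

w = 7*exp(5*x)/68 + C1*cos(2*x)*exp(-3*x) + C2*exp(-3*x)*sin(2*x)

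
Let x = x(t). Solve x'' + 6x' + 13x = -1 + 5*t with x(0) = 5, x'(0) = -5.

Characteristic equation r² + 6r + 13 = 0 has discriminant (6)² - 4·(13) = -16 < 0, so r = -3 ± 2i.
Hence x_h = C1*cos(2*t)*exp(-3*t) + C2*exp(-3*t)*sin(2*t).
For the particular solution try x_p = A0 + A1*t. Substituting and matching coefficients of each power of t gives A0 = -43/169, A1 = 5/13, so x_p = -43/169 + 5*t/13.
General solution: x = -43/169 + 5*t/13 + C1*cos(2*t)*exp(-3*t) + C2*exp(-3*t)*sin(2*t).
Apply the initial conditions: x(0) = -43/169 + C1 = 5 and x'(0) = 5/13 - 3*C1 + 2*C2 = -5. Solving gives C1 = 888/169, C2 = 877/169.

x = -43/169 + 5*t/13 + 877*exp(-3*t)*sin(2*t)/169 + 888*cos(2*t)*exp(-3*t)/169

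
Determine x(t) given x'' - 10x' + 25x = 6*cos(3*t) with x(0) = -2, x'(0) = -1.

Characteristic equation r² - 10r + 25 = 0 has discriminant (-10)² - 4·(25) = 0, so r = 5 is a repeated root.
Hence x_h = (C1 + C2*t)*exp(5*t).
Try x_p = A*cos(3*t) + B*sin(3*t). Substituting and equating the coefficients of cos(3t) and sin(3t) gives A = 24/289, B = -45/289, so x_p = -45*sin(3*t)/289 + 24*cos(3*t)/289.
General solution: x = -45*sin(3*t)/289 + 24*cos(3*t)/289 + C1*exp(5*t) + C2*t*exp(5*t).
Apply the initial conditions: x(0) = 24/289 + C1 = -2 and x'(0) = -135/289 + C2 + 5*C1 = -1. Solving gives C1 = -602/289, C2 = 168/17.

x = -602*exp(5*t)/289 - 45*sin(3*t)/289 + 24*cos(3*t)/289 + 168*t*exp(5*t)/17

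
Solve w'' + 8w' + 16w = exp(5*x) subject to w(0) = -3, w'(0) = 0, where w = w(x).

Characteristic equation r² + 8r + 16 = 0 has discriminant (8)² - 4·(16) = 0, so r = -4 is a repeated root.
Hence w_h = (C1 + C2*x)*exp(-4*x).
Try w_p = A*exp(5*x). Substituting into the equation and dividing by exp(5*x) gives A = 1/81, so w_p = exp(5*x)/81.
General solution: w = exp(5*x)/81 + C1*exp(-4*x) + C2*x*exp(-4*x).
Apply the initial conditions: w(0) = 1/81 + C1 = -3 and w'(0) = 5/81 + C2 - 4*C1 = 0. Solving gives C1 = -244/81, C2 = -109/9.

w = -244*exp(-4*x)/81 + exp(5*x)/81 - 109*x*exp(-4*x)/9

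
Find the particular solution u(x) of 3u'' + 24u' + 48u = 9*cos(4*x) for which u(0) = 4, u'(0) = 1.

u = 4*exp(-4*x) + 3*sin(4*x)/32 + 133*x*exp(-4*x)/8

Divide through by 3: u'' + 8u' + 16u = 3*cos(4*x).
Characteristic equation r² + 8r + 16 = 0 has discriminant (8)² - 4·(16) = 0, so r = -4 is a repeated root.
Hence u_h = (C1 + C2*x)*exp(-4*x).
Try u_p = A*cos(4*x) + B*sin(4*x). Substituting and equating the coefficients of cos(4x) and sin(4x) gives A = 0, B = 3/32, so u_p = 3*sin(4*x)/32.
General solution: u = 3*sin(4*x)/32 + C1*exp(-4*x) + C2*x*exp(-4*x).
Apply the initial conditions: u(0) = C1 = 4 and u'(0) = 3/8 + C2 - 4*C1 = 1. Solving gives C1 = 4, C2 = 133/8.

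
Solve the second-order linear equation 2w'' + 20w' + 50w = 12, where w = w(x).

w = 6/25 + C1*exp(-5*x) + C2*x*exp(-5*x)

Divide through by 2: w'' + 10w' + 25w = 6.
Characteristic equation r² + 10r + 25 = 0 has discriminant (10)² - 4·(25) = 0, so r = -5 is a repeated root.
Hence w_h = (C1 + C2*x)*exp(-5*x).
For the particular solution try w_p = A0. Substituting and matching coefficients of each power of x gives A0 = 6/25, so w_p = 6/25.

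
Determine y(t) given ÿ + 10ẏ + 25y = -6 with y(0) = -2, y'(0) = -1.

y = -6/25 - 44*exp(-5*t)/25 - 49*t*exp(-5*t)/5

Characteristic equation r² + 10r + 25 = 0 has discriminant (10)² - 4·(25) = 0, so r = -5 is a repeated root.
Hence y_h = (C1 + C2*t)*exp(-5*t).
For the particular solution try y_p = A0. Substituting and matching coefficients of each power of t gives A0 = -6/25, so y_p = -6/25.
General solution: y = -6/25 + C1*exp(-5*t) + C2*t*exp(-5*t).
Apply the initial conditions: y(0) = -6/25 + C1 = -2 and y'(0) = C2 - 5*C1 = -1. Solving gives C1 = -44/25, C2 = -49/5.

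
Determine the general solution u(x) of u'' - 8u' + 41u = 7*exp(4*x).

Characteristic equation r² - 8r + 41 = 0 has discriminant (-8)² - 4·(41) = -100 < 0, so r = 4 ± 5i.
Hence u_h = C1*cos(5*x)*exp(4*x) + C2*exp(4*x)*sin(5*x).
Try u_p = A*exp(4*x). Substituting into the equation and dividing by exp(4*x) gives A = 7/25, so u_p = 7*exp(4*x)/25.

u = 7*exp(4*x)/25 + C1*cos(5*x)*exp(4*x) + C2*exp(4*x)*sin(5*x)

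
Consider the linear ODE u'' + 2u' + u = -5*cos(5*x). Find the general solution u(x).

Characteristic equation r² + 2r + 1 = 0 has discriminant (2)² - 4·(1) = 0, so r = -1 is a repeated root.
Hence u_h = (C1 + C2*x)*exp(-x).
Try u_p = A*cos(5*x) + B*sin(5*x). Substituting and equating the coefficients of cos(5x) and sin(5x) gives A = 30/169, B = -25/338, so u_p = -25*sin(5*x)/338 + 30*cos(5*x)/169.

u = -25*sin(5*x)/338 + 30*cos(5*x)/169 + C1*exp(-x) + C2*x*exp(-x)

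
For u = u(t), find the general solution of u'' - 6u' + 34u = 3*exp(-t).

u = 3*exp(-t)/41 + C1*cos(5*t)*exp(3*t) + C2*exp(3*t)*sin(5*t)

Characteristic equation r² - 6r + 34 = 0 has discriminant (-6)² - 4·(34) = -100 < 0, so r = 3 ± 5i.
Hence u_h = C1*cos(5*t)*exp(3*t) + C2*exp(3*t)*sin(5*t).
Try u_p = A*exp(-t). Substituting into the equation and dividing by exp(-t) gives A = 3/41, so u_p = 3*exp(-t)/41.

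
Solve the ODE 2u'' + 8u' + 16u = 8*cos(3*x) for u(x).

u = -4*cos(3*x)/145 + 48*sin(3*x)/145 + C1*cos(2*x)*exp(-2*x) + C2*exp(-2*x)*sin(2*x)

Divide through by 2: u'' + 4u' + 8u = 4*cos(3*x).
Characteristic equation r² + 4r + 8 = 0 has discriminant (4)² - 4·(8) = -16 < 0, so r = -2 ± 2i.
Hence u_h = C1*cos(2*x)*exp(-2*x) + C2*exp(-2*x)*sin(2*x).
Try u_p = A*cos(3*x) + B*sin(3*x). Substituting and equating the coefficients of cos(3x) and sin(3x) gives A = -4/145, B = 48/145, so u_p = -4*cos(3*x)/145 + 48*sin(3*x)/145.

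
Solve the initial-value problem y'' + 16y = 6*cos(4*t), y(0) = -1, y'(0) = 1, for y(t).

y = -cos(4*t) + sin(4*t)/4 + 3*t*sin(4*t)/4

Characteristic equation r² + 16 = 0 has discriminant (0)² - 4·(16) = -64 < 0, so r = ± 4i.
Hence y_h = C1*cos(4*t) + C2*sin(4*t).
Since ±4i are characteristic roots, multiply the trial by t. Try y_p = t*(A*cos(4*t) + B*sin(4*t)). Substituting and equating the coefficients of cos(4t) and sin(4t) gives A = 0, B = 3/4, so y_p = 3*t*sin(4*t)/4.
General solution: y = C1*cos(4*t) + C2*sin(4*t) + 3*t*sin(4*t)/4.
Apply the initial conditions: y(0) = C1 = -1 and y'(0) = 4*C2 = 1. Solving gives C1 = -1, C2 = 1/4.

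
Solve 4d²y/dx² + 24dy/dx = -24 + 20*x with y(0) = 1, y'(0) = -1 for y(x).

Divide through by 4: y'' + 6y' = -6 + 5*x.
Characteristic equation r² + 6r = 0 factors as (r + 6)r = 0, so r = -6, 0.
Hence y_h = C1*exp(-6*x) + C2.
Since 0 is a characteristic root (multiplicity 1), multiply the polynomial trial by x: try y_p = x*(A0 + A1*x). Substituting and matching coefficients of each power of x gives A0 = -41/36, A1 = 5/12, so y_p = -41*x/36 + 5*x^2/12.
General solution: y = C2 - 41*x/36 + 5*x^2/12 + C1*exp(-6*x).
Apply the initial conditions: y(0) = C1 + C2 = 1 and y'(0) = -41/36 - 6*C1 = -1. Solving gives C1 = -5/216, C2 = 221/216.

y = 221/216 - 41*x/36 - 5*exp(-6*x)/216 + 5*x**2/12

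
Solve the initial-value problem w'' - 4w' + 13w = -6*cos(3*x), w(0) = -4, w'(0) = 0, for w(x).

w = -3*cos(3*x)/20 + 9*sin(3*x)/20 - 77*cos(3*x)*exp(2*x)/20 + 127*exp(2*x)*sin(3*x)/60

Characteristic equation r² - 4r + 13 = 0 has discriminant (-4)² - 4·(13) = -36 < 0, so r = 2 ± 3i.
Hence w_h = C1*cos(3*x)*exp(2*x) + C2*exp(2*x)*sin(3*x).
Try w_p = A*cos(3*x) + B*sin(3*x). Substituting and equating the coefficients of cos(3x) and sin(3x) gives A = -3/20, B = 9/20, so w_p = -3*cos(3*x)/20 + 9*sin(3*x)/20.
General solution: w = -3*cos(3*x)/20 + 9*sin(3*x)/20 + C1*cos(3*x)*exp(2*x) + C2*exp(2*x)*sin(3*x).
Apply the initial conditions: w(0) = -3/20 + C1 = -4 and w'(0) = 27/20 + 2*C1 + 3*C2 = 0. Solving gives C1 = -77/20, C2 = 127/60.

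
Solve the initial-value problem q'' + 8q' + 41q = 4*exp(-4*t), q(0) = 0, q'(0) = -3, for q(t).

q = 4*exp(-4*t)/25 - 4*cos(5*t)*exp(-4*t)/25 - 3*exp(-4*t)*sin(5*t)/5

Characteristic equation r² + 8r + 41 = 0 has discriminant (8)² - 4·(41) = -100 < 0, so r = -4 ± 5i.
Hence q_h = C1*cos(5*t)*exp(-4*t) + C2*exp(-4*t)*sin(5*t).
Try q_p = A*exp(-4*t). Substituting into the equation and dividing by exp(-4*t) gives A = 4/25, so q_p = 4*exp(-4*t)/25.
General solution: q = 4*exp(-4*t)/25 + C1*cos(5*t)*exp(-4*t) + C2*exp(-4*t)*sin(5*t).
Apply the initial conditions: q(0) = 4/25 + C1 = 0 and q'(0) = -16/25 - 4*C1 + 5*C2 = -3. Solving gives C1 = -4/25, C2 = -3/5.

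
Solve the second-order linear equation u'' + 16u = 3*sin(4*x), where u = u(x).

u = C1*cos(4*x) + C2*sin(4*x) - 3*x*cos(4*x)/8

Characteristic equation r² + 16 = 0 has discriminant (0)² - 4·(16) = -64 < 0, so r = ± 4i.
Hence u_h = C1*cos(4*x) + C2*sin(4*x).
Since ±4i are characteristic roots, multiply the trial by x. Try u_p = x*(A*cos(4*x) + B*sin(4*x)). Substituting and equating the coefficients of cos(4x) and sin(4x) gives A = -3/8, B = 0, so u_p = -3*x*cos(4*x)/8.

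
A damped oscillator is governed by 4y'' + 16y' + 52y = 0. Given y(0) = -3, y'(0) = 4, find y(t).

Divide through by 4: y'' + 4y' + 13y = 0.
Characteristic equation r² + 4r + 13 = 0 has discriminant (4)² - 4·(13) = -36 < 0, so r = -2 ± 3i.
Hence y_h = C1*cos(3*t)*exp(-2*t) + C2*exp(-2*t)*sin(3*t).
Apply the initial conditions: y(0) = C1 = -3 and y'(0) = -2*C1 + 3*C2 = 4. Solving gives C1 = -3, C2 = -2/3.

y = -3*cos(3*t)*exp(-2*t) - 2*exp(-2*t)*sin(3*t)/3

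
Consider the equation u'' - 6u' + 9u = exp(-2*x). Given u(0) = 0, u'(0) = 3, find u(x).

Characteristic equation r² - 6r + 9 = 0 has discriminant (-6)² - 4·(9) = 0, so r = 3 is a repeated root.
Hence u_h = (C1 + C2*x)*exp(3*x).
Try u_p = A*exp(-2*x). Substituting into the equation and dividing by exp(-2*x) gives A = 1/25, so u_p = exp(-2*x)/25.
General solution: u = exp(-2*x)/25 + C1*exp(3*x) + C2*x*exp(3*x).
Apply the initial conditions: u(0) = 1/25 + C1 = 0 and u'(0) = -2/25 + C2 + 3*C1 = 3. Solving gives C1 = -1/25, C2 = 16/5.

u = -exp(3*x)/25 + exp(-2*x)/25 + 16*x*exp(3*x)/5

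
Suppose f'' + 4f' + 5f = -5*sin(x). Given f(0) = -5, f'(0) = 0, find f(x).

f = -5*sin(x)/8 + 5*cos(x)/8 - 85*exp(-2*x)*sin(x)/8 - 45*cos(x)*exp(-2*x)/8

Characteristic equation r² + 4r + 5 = 0 has discriminant (4)² - 4·(5) = -4 < 0, so r = -2 ± i.
Hence f_h = C1*cos(x)*exp(-2*x) + C2*exp(-2*x)*sin(x).
Try f_p = A*cos(x) + B*sin(x). Substituting and equating the coefficients of cos(x) and sin(x) gives A = 5/8, B = -5/8, so f_p = -5*sin(x)/8 + 5*cos(x)/8.
General solution: f = -5*sin(x)/8 + 5*cos(x)/8 + C1*cos(x)*exp(-2*x) + C2*exp(-2*x)*sin(x).
Apply the initial conditions: f(0) = 5/8 + C1 = -5 and f'(0) = -5/8 + C2 - 2*C1 = 0. Solving gives C1 = -45/8, C2 = -85/8.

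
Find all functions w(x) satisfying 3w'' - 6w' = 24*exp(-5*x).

w = C2 + 8*exp(-5*x)/35 + C1*exp(2*x)

Divide through by 3: w'' - 2w' = 8*exp(-5*x).
Characteristic equation r² - 2r = 0 factors as (r - 2)r = 0, so r = 2, 0.
Hence w_h = C1*exp(2*x) + C2.
Try w_p = A*exp(-5*x). Substituting into the equation and dividing by exp(-5*x) gives A = 8/35, so w_p = 8*exp(-5*x)/35.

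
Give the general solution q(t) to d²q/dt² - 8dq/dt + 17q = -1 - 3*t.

Characteristic equation r² - 8r + 17 = 0 has discriminant (-8)² - 4·(17) = -4 < 0, so r = 4 ± i.
Hence q_h = C1*cos(t)*exp(4*t) + C2*exp(4*t)*sin(t).
For the particular solution try q_p = A0 + A1*t. Substituting and matching coefficients of each power of t gives A0 = -41/289, A1 = -3/17, so q_p = -41/289 - 3*t/17.

q = -41/289 - 3*t/17 + C1*cos(t)*exp(4*t) + C2*exp(4*t)*sin(t)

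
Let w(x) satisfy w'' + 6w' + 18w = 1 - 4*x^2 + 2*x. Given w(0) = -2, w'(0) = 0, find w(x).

w = -1/162 - 2*x**2/9 + 7*x/27 - 337*exp(-3*x)*sin(3*x)/162 - 323*cos(3*x)*exp(-3*x)/162

Characteristic equation r² + 6r + 18 = 0 has discriminant (6)² - 4·(18) = -36 < 0, so r = -3 ± 3i.
Hence w_h = C1*cos(3*x)*exp(-3*x) + C2*exp(-3*x)*sin(3*x).
For the particular solution try w_p = A0 + A1*x + A2*x^2. Substituting and matching coefficients of each power of x gives A0 = -1/162, A1 = 7/27, A2 = -2/9, so w_p = -1/162 - 2*x^2/9 + 7*x/27.
General solution: w = -1/162 - 2*x^2/9 + 7*x/27 + C1*cos(3*x)*exp(-3*x) + C2*exp(-3*x)*sin(3*x).
Apply the initial conditions: w(0) = -1/162 + C1 = -2 and w'(0) = 7/27 - 3*C1 + 3*C2 = 0. Solving gives C1 = -323/162, C2 = -337/162.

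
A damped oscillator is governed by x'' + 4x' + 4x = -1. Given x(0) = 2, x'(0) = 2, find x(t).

Characteristic equation r² + 4r + 4 = 0 has discriminant (4)² - 4·(4) = 0, so r = -2 is a repeated root.
Hence x_h = (C1 + C2*t)*exp(-2*t).
For the particular solution try x_p = A0. Substituting and matching coefficients of each power of t gives A0 = -1/4, so x_p = -1/4.
General solution: x = -1/4 + C1*exp(-2*t) + C2*t*exp(-2*t).
Apply the initial conditions: x(0) = -1/4 + C1 = 2 and x'(0) = C2 - 2*C1 = 2. Solving gives C1 = 9/4, C2 = 13/2.

x = -1/4 + 9*exp(-2*t)/4 + 13*t*exp(-2*t)/2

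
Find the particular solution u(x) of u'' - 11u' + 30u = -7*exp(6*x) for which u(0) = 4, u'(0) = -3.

u = -16*exp(6*x) + 20*exp(5*x) - 7*x*exp(6*x)

Characteristic equation r² - 11r + 30 = 0 factors as (r - 5)(r - 6) = 0, so r = 5, 6.
Hence u_h = C1*exp(5*x) + C2*exp(6*x).
Since exp(6*x) solves the homogeneous equation (r = 6 is a root of multiplicity 1), multiply the trial by x. Try u_p = A*x*exp(6*x). Substituting into the equation and dividing by exp(6*x) gives A = -7, so u_p = -7*x*exp(6*x).
General solution: u = C1*exp(5*x) + C2*exp(6*x) - 7*x*exp(6*x).
Apply the initial conditions: u(0) = C1 + C2 = 4 and u'(0) = -7 + 5*C1 + 6*C2 = -3. Solving gives C1 = 20, C2 = -16.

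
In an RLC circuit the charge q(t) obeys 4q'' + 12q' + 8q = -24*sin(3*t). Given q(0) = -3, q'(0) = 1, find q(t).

Divide through by 4: q'' + 3q' + 2q = -6*sin(3*t).
Characteristic equation r² + 3r + 2 = 0 factors as (r + 1)(r + 2) = 0, so r = -1, -2.
Hence q_h = C1*exp(-t) + C2*exp(-2*t).
Try q_p = A*cos(3*t) + B*sin(3*t). Substituting and equating the coefficients of cos(3t) and sin(3t) gives A = 27/65, B = 21/65, so q_p = 21*sin(3*t)/65 + 27*cos(3*t)/65.
General solution: q = 21*sin(3*t)/65 + 27*cos(3*t)/65 + C1*exp(-t) + C2*exp(-2*t).
Apply the initial conditions: q(0) = 27/65 + C1 + C2 = -3 and q'(0) = 63/65 - C1 - 2*C2 = 1. Solving gives C1 = -34/5, C2 = 44/13.

q = -34*exp(-t)/5 + 21*sin(3*t)/65 + 27*cos(3*t)/65 + 44*exp(-2*t)/13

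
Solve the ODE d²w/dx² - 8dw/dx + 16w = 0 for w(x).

Characteristic equation r² - 8r + 16 = 0 has discriminant (-8)² - 4·(16) = 0, so r = 4 is a repeated root.
Hence w_h = (C1 + C2*x)*exp(4*x).

w = C1*exp(4*x) + C2*x*exp(4*x)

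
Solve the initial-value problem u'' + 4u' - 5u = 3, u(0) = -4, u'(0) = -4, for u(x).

u = -3/5 - 7*exp(x)/2 + exp(-5*x)/10

Characteristic equation r² + 4r - 5 = 0 factors as (r - 1)(r + 5) = 0, so r = 1, -5.
Hence u_h = C1*exp(x) + C2*exp(-5*x).
For the particular solution try u_p = A0. Substituting and matching coefficients of each power of x gives A0 = -3/5, so u_p = -3/5.
General solution: u = -3/5 + C1*exp(x) + C2*exp(-5*x).
Apply the initial conditions: u(0) = -3/5 + C1 + C2 = -4 and u'(0) = C1 - 5*C2 = -4. Solving gives C1 = -7/2, C2 = 1/10.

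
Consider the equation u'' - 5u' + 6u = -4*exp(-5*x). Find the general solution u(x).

u = -exp(-5*x)/14 + C1*exp(2*x) + C2*exp(3*x)

Characteristic equation r² - 5r + 6 = 0 factors as (r - 2)(r - 3) = 0, so r = 2, 3.
Hence u_h = C1*exp(2*x) + C2*exp(3*x).
Try u_p = A*exp(-5*x). Substituting into the equation and dividing by exp(-5*x) gives A = -1/14, so u_p = -exp(-5*x)/14.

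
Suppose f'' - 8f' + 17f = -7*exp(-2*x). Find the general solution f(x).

f = -7*exp(-2*x)/37 + C1*cos(x)*exp(4*x) + C2*exp(4*x)*sin(x)

Characteristic equation r² - 8r + 17 = 0 has discriminant (-8)² - 4·(17) = -4 < 0, so r = 4 ± i.
Hence f_h = C1*cos(x)*exp(4*x) + C2*exp(4*x)*sin(x).
Try f_p = A*exp(-2*x). Substituting into the equation and dividing by exp(-2*x) gives A = -7/37, so f_p = -7*exp(-2*x)/37.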